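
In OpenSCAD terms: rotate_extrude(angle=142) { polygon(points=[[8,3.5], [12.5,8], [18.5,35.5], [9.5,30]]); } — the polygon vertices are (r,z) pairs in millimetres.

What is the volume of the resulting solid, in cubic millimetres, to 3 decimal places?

Volume = 4982.448 mm³

Profile (r,z), 4 vertices: (8,3.5) (12.5,8) (18.5,35.5) (9.5,30)
edge 0: (8,3.5)→(12.5,8)  cross = 8·8 − 12.5·3.5 = 20.2500; (r_i+r_j)·cross = 20.5·20.2500 = 415.1250
edge 1: (12.5,8)→(18.5,35.5)  cross = 12.5·35.5 − 18.5·8 = 295.7500; (r_i+r_j)·cross = 31·295.7500 = 9168.2500
edge 2: (18.5,35.5)→(9.5,30)  cross = 18.5·30 − 9.5·35.5 = 217.7500; (r_i+r_j)·cross = 28·217.7500 = 6097.0000
edge 3: (9.5,30)→(8,3.5)  cross = 9.5·3.5 − 8·30 = -206.7500; (r_i+r_j)·cross = 17.5·-206.7500 = -3618.1250
Σcross = 327.0000 → A = |Σcross|/2 = 163.5000 mm²
Σ(r_i+r_j)·cross = 12062.2500 → first moment M = |Σ|/6 = 2010.3750
R_c = M/A = 2010.3750/163.5000 = 12.2959 mm
θ = 142° = 2.478368 rad
V = θ·R_c·A = 2.478368·12.2959·163.5000 = 4982.448 mm³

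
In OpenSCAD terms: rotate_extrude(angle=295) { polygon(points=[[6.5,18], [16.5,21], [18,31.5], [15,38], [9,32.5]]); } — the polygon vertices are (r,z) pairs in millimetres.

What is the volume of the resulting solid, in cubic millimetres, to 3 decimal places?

Volume = 9359.517 mm³

Profile (r,z), 5 vertices: (6.5,18) (16.5,21) (18,31.5) (15,38) (9,32.5)
edge 0: (6.5,18)→(16.5,21)  cross = 6.5·21 − 16.5·18 = -160.5000; (r_i+r_j)·cross = 23·-160.5000 = -3691.5000
edge 1: (16.5,21)→(18,31.5)  cross = 16.5·31.5 − 18·21 = 141.7500; (r_i+r_j)·cross = 34.5·141.7500 = 4890.3750
edge 2: (18,31.5)→(15,38)  cross = 18·38 − 15·31.5 = 211.5000; (r_i+r_j)·cross = 33·211.5000 = 6979.5000
edge 3: (15,38)→(9,32.5)  cross = 15·32.5 − 9·38 = 145.5000; (r_i+r_j)·cross = 24·145.5000 = 3492.0000
edge 4: (9,32.5)→(6.5,18)  cross = 9·18 − 6.5·32.5 = -49.2500; (r_i+r_j)·cross = 15.5·-49.2500 = -763.3750
Σcross = 289.0000 → A = |Σcross|/2 = 144.5000 mm²
Σ(r_i+r_j)·cross = 10907.0000 → first moment M = |Σ|/6 = 1817.8333
R_c = M/A = 1817.8333/144.5000 = 12.5802 mm
θ = 295° = 5.148721 rad
V = θ·R_c·A = 5.148721·12.5802·144.5000 = 9359.517 mm³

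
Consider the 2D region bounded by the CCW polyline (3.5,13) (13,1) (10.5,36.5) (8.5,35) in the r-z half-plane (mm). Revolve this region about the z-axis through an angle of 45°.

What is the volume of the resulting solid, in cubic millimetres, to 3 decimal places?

Profile (r,z), 4 vertices: (3.5,13) (13,1) (10.5,36.5) (8.5,35)
edge 0: (3.5,13)→(13,1)  cross = 3.5·1 − 13·13 = -165.5000; (r_i+r_j)·cross = 16.5·-165.5000 = -2730.7500
edge 1: (13,1)→(10.5,36.5)  cross = 13·36.5 − 10.5·1 = 464.0000; (r_i+r_j)·cross = 23.5·464.0000 = 10904.0000
edge 2: (10.5,36.5)→(8.5,35)  cross = 10.5·35 − 8.5·36.5 = 57.2500; (r_i+r_j)·cross = 19·57.2500 = 1087.7500
edge 3: (8.5,35)→(3.5,13)  cross = 8.5·13 − 3.5·35 = -12.0000; (r_i+r_j)·cross = 12·-12.0000 = -144.0000
Σcross = 343.7500 → A = |Σcross|/2 = 171.8750 mm²
Σ(r_i+r_j)·cross = 9117.0000 → first moment M = |Σ|/6 = 1519.5000
R_c = M/A = 1519.5000/171.8750 = 8.8407 mm
θ = 45° = 0.785398 rad
V = θ·R_c·A = 0.785398·8.8407·171.8750 = 1193.413 mm³

Volume = 1193.413 mm³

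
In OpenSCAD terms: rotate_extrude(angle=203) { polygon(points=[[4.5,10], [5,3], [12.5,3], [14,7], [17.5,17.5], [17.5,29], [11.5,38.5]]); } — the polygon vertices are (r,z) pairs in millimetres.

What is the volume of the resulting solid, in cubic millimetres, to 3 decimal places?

Profile (r,z), 7 vertices: (4.5,10) (5,3) (12.5,3) (14,7) (17.5,17.5) (17.5,29) (11.5,38.5)
edge 0: (4.5,10)→(5,3)  cross = 4.5·3 − 5·10 = -36.5000; (r_i+r_j)·cross = 9.5·-36.5000 = -346.7500
edge 1: (5,3)→(12.5,3)  cross = 5·3 − 12.5·3 = -22.5000; (r_i+r_j)·cross = 17.5·-22.5000 = -393.7500
edge 2: (12.5,3)→(14,7)  cross = 12.5·7 − 14·3 = 45.5000; (r_i+r_j)·cross = 26.5·45.5000 = 1205.7500
edge 3: (14,7)→(17.5,17.5)  cross = 14·17.5 − 17.5·7 = 122.5000; (r_i+r_j)·cross = 31.5·122.5000 = 3858.7500
edge 4: (17.5,17.5)→(17.5,29)  cross = 17.5·29 − 17.5·17.5 = 201.2500; (r_i+r_j)·cross = 35·201.2500 = 7043.7500
edge 5: (17.5,29)→(11.5,38.5)  cross = 17.5·38.5 − 11.5·29 = 340.2500; (r_i+r_j)·cross = 29·340.2500 = 9867.2500
edge 6: (11.5,38.5)→(4.5,10)  cross = 11.5·10 − 4.5·38.5 = -58.2500; (r_i+r_j)·cross = 16·-58.2500 = -932.0000
Σcross = 592.2500 → A = |Σcross|/2 = 296.1250 mm²
Σ(r_i+r_j)·cross = 20303.0000 → first moment M = |Σ|/6 = 3383.8333
R_c = M/A = 3383.8333/296.1250 = 11.4270 mm
θ = 203° = 3.543018 rad
V = θ·R_c·A = 3.543018·11.4270·296.1250 = 11988.984 mm³

Volume = 11988.984 mm³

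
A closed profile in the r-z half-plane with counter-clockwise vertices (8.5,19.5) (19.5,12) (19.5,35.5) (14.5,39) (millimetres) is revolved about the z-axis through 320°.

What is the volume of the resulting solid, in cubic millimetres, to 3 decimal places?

Profile (r,z), 4 vertices: (8.5,19.5) (19.5,12) (19.5,35.5) (14.5,39)
edge 0: (8.5,19.5)→(19.5,12)  cross = 8.5·12 − 19.5·19.5 = -278.2500; (r_i+r_j)·cross = 28·-278.2500 = -7791.0000
edge 1: (19.5,12)→(19.5,35.5)  cross = 19.5·35.5 − 19.5·12 = 458.2500; (r_i+r_j)·cross = 39·458.2500 = 17871.7500
edge 2: (19.5,35.5)→(14.5,39)  cross = 19.5·39 − 14.5·35.5 = 245.7500; (r_i+r_j)·cross = 34·245.7500 = 8355.5000
edge 3: (14.5,39)→(8.5,19.5)  cross = 14.5·19.5 − 8.5·39 = -48.7500; (r_i+r_j)·cross = 23·-48.7500 = -1121.2500
Σcross = 377.0000 → A = |Σcross|/2 = 188.5000 mm²
Σ(r_i+r_j)·cross = 17315.0000 → first moment M = |Σ|/6 = 2885.8333
R_c = M/A = 2885.8333/188.5000 = 15.3095 mm
θ = 320° = 5.585054 rad
V = θ·R_c·A = 5.585054·15.3095·188.5000 = 16117.534 mm³

Volume = 16117.534 mm³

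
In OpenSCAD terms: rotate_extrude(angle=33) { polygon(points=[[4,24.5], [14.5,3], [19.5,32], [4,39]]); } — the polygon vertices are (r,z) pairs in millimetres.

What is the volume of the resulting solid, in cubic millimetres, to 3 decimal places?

Profile (r,z), 4 vertices: (4,24.5) (14.5,3) (19.5,32) (4,39)
edge 0: (4,24.5)→(14.5,3)  cross = 4·3 − 14.5·24.5 = -343.2500; (r_i+r_j)·cross = 18.5·-343.2500 = -6350.1250
edge 1: (14.5,3)→(19.5,32)  cross = 14.5·32 − 19.5·3 = 405.5000; (r_i+r_j)·cross = 34·405.5000 = 13787.0000
edge 2: (19.5,32)→(4,39)  cross = 19.5·39 − 4·32 = 632.5000; (r_i+r_j)·cross = 23.5·632.5000 = 14863.7500
edge 3: (4,39)→(4,24.5)  cross = 4·24.5 − 4·39 = -58.0000; (r_i+r_j)·cross = 8·-58.0000 = -464.0000
Σcross = 636.7500 → A = |Σcross|/2 = 318.3750 mm²
Σ(r_i+r_j)·cross = 21836.6250 → first moment M = |Σ|/6 = 3639.4375
R_c = M/A = 3639.4375/318.3750 = 11.4313 mm
θ = 33° = 0.575959 rad
V = θ·R_c·A = 0.575959·11.4313·318.3750 = 2096.166 mm³

Volume = 2096.166 mm³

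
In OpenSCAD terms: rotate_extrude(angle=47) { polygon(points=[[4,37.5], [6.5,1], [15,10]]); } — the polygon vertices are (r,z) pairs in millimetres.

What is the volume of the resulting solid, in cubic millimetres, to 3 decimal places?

Volume = 1160.065 mm³

Profile (r,z), 3 vertices: (4,37.5) (6.5,1) (15,10)
edge 0: (4,37.5)→(6.5,1)  cross = 4·1 − 6.5·37.5 = -239.7500; (r_i+r_j)·cross = 10.5·-239.7500 = -2517.3750
edge 1: (6.5,1)→(15,10)  cross = 6.5·10 − 15·1 = 50.0000; (r_i+r_j)·cross = 21.5·50.0000 = 1075.0000
edge 2: (15,10)→(4,37.5)  cross = 15·37.5 − 4·10 = 522.5000; (r_i+r_j)·cross = 19·522.5000 = 9927.5000
Σcross = 332.7500 → A = |Σcross|/2 = 166.3750 mm²
Σ(r_i+r_j)·cross = 8485.1250 → first moment M = |Σ|/6 = 1414.1875
R_c = M/A = 1414.1875/166.3750 = 8.5000 mm
θ = 47° = 0.820305 rad
V = θ·R_c·A = 0.820305·8.5000·166.3750 = 1160.065 mm³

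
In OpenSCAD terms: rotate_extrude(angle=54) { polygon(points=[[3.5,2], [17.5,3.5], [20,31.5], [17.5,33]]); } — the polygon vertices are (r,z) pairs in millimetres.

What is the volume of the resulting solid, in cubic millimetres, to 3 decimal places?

Volume = 3134.799 mm³

Profile (r,z), 4 vertices: (3.5,2) (17.5,3.5) (20,31.5) (17.5,33)
edge 0: (3.5,2)→(17.5,3.5)  cross = 3.5·3.5 − 17.5·2 = -22.7500; (r_i+r_j)·cross = 21·-22.7500 = -477.7500
edge 1: (17.5,3.5)→(20,31.5)  cross = 17.5·31.5 − 20·3.5 = 481.2500; (r_i+r_j)·cross = 37.5·481.2500 = 18046.8750
edge 2: (20,31.5)→(17.5,33)  cross = 20·33 − 17.5·31.5 = 108.7500; (r_i+r_j)·cross = 37.5·108.7500 = 4078.1250
edge 3: (17.5,33)→(3.5,2)  cross = 17.5·2 − 3.5·33 = -80.5000; (r_i+r_j)·cross = 21·-80.5000 = -1690.5000
Σcross = 486.7500 → A = |Σcross|/2 = 243.3750 mm²
Σ(r_i+r_j)·cross = 19956.7500 → first moment M = |Σ|/6 = 3326.1250
R_c = M/A = 3326.1250/243.3750 = 13.6667 mm
θ = 54° = 0.942478 rad
V = θ·R_c·A = 0.942478·13.6667·243.3750 = 3134.799 mm³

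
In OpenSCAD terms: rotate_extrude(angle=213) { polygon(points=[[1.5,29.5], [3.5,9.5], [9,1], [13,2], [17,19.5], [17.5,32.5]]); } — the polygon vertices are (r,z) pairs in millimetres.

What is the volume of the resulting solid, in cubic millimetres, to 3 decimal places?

Profile (r,z), 6 vertices: (1.5,29.5) (3.5,9.5) (9,1) (13,2) (17,19.5) (17.5,32.5)
edge 0: (1.5,29.5)→(3.5,9.5)  cross = 1.5·9.5 − 3.5·29.5 = -89.0000; (r_i+r_j)·cross = 5·-89.0000 = -445.0000
edge 1: (3.5,9.5)→(9,1)  cross = 3.5·1 − 9·9.5 = -82.0000; (r_i+r_j)·cross = 12.5·-82.0000 = -1025.0000
edge 2: (9,1)→(13,2)  cross = 9·2 − 13·1 = 5.0000; (r_i+r_j)·cross = 22·5.0000 = 110.0000
edge 3: (13,2)→(17,19.5)  cross = 13·19.5 − 17·2 = 219.5000; (r_i+r_j)·cross = 30·219.5000 = 6585.0000
edge 4: (17,19.5)→(17.5,32.5)  cross = 17·32.5 − 17.5·19.5 = 211.2500; (r_i+r_j)·cross = 34.5·211.2500 = 7288.1250
edge 5: (17.5,32.5)→(1.5,29.5)  cross = 17.5·29.5 − 1.5·32.5 = 467.5000; (r_i+r_j)·cross = 19·467.5000 = 8882.5000
Σcross = 732.2500 → A = |Σcross|/2 = 366.1250 mm²
Σ(r_i+r_j)·cross = 21395.6250 → first moment M = |Σ|/6 = 3565.9375
R_c = M/A = 3565.9375/366.1250 = 9.7397 mm
θ = 213° = 3.717551 rad
V = θ·R_c·A = 3.717551·9.7397·366.1250 = 13256.556 mm³

Volume = 13256.556 mm³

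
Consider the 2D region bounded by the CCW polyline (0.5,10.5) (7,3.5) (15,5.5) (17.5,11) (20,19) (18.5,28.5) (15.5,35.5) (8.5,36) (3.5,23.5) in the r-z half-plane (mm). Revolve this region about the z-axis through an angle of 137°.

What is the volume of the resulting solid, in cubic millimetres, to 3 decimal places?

Profile (r,z), 9 vertices: (0.5,10.5) (7,3.5) (15,5.5) (17.5,11) (20,19) (18.5,28.5) (15.5,35.5) (8.5,36) (3.5,23.5)
edge 0: (0.5,10.5)→(7,3.5)  cross = 0.5·3.5 − 7·10.5 = -71.7500; (r_i+r_j)·cross = 7.5·-71.7500 = -538.1250
edge 1: (7,3.5)→(15,5.5)  cross = 7·5.5 − 15·3.5 = -14.0000; (r_i+r_j)·cross = 22·-14.0000 = -308.0000
edge 2: (15,5.5)→(17.5,11)  cross = 15·11 − 17.5·5.5 = 68.7500; (r_i+r_j)·cross = 32.5·68.7500 = 2234.3750
edge 3: (17.5,11)→(20,19)  cross = 17.5·19 − 20·11 = 112.5000; (r_i+r_j)·cross = 37.5·112.5000 = 4218.7500
edge 4: (20,19)→(18.5,28.5)  cross = 20·28.5 − 18.5·19 = 218.5000; (r_i+r_j)·cross = 38.5·218.5000 = 8412.2500
edge 5: (18.5,28.5)→(15.5,35.5)  cross = 18.5·35.5 − 15.5·28.5 = 215.0000; (r_i+r_j)·cross = 34·215.0000 = 7310.0000
edge 6: (15.5,35.5)→(8.5,36)  cross = 15.5·36 − 8.5·35.5 = 256.2500; (r_i+r_j)·cross = 24·256.2500 = 6150.0000
edge 7: (8.5,36)→(3.5,23.5)  cross = 8.5·23.5 − 3.5·36 = 73.7500; (r_i+r_j)·cross = 12·73.7500 = 885.0000
edge 8: (3.5,23.5)→(0.5,10.5)  cross = 3.5·10.5 − 0.5·23.5 = 25.0000; (r_i+r_j)·cross = 4·25.0000 = 100.0000
Σcross = 884.0000 → A = |Σcross|/2 = 442.0000 mm²
Σ(r_i+r_j)·cross = 28464.2500 → first moment M = |Σ|/6 = 4744.0417
R_c = M/A = 4744.0417/442.0000 = 10.7331 mm
θ = 137° = 2.391101 rad
V = θ·R_c·A = 2.391101·10.7331·442.0000 = 11343.483 mm³

Volume = 11343.483 mm³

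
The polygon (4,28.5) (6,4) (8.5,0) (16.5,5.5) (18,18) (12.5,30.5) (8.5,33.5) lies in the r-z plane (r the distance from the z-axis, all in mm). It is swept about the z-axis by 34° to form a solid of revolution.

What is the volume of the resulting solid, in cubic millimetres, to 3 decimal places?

Volume = 2031.583 mm³

Profile (r,z), 7 vertices: (4,28.5) (6,4) (8.5,0) (16.5,5.5) (18,18) (12.5,30.5) (8.5,33.5)
edge 0: (4,28.5)→(6,4)  cross = 4·4 − 6·28.5 = -155.0000; (r_i+r_j)·cross = 10·-155.0000 = -1550.0000
edge 1: (6,4)→(8.5,0)  cross = 6·0 − 8.5·4 = -34.0000; (r_i+r_j)·cross = 14.5·-34.0000 = -493.0000
edge 2: (8.5,0)→(16.5,5.5)  cross = 8.5·5.5 − 16.5·0 = 46.7500; (r_i+r_j)·cross = 25·46.7500 = 1168.7500
edge 3: (16.5,5.5)→(18,18)  cross = 16.5·18 − 18·5.5 = 198.0000; (r_i+r_j)·cross = 34.5·198.0000 = 6831.0000
edge 4: (18,18)→(12.5,30.5)  cross = 18·30.5 − 12.5·18 = 324.0000; (r_i+r_j)·cross = 30.5·324.0000 = 9882.0000
edge 5: (12.5,30.5)→(8.5,33.5)  cross = 12.5·33.5 − 8.5·30.5 = 159.5000; (r_i+r_j)·cross = 21·159.5000 = 3349.5000
edge 6: (8.5,33.5)→(4,28.5)  cross = 8.5·28.5 − 4·33.5 = 108.2500; (r_i+r_j)·cross = 12.5·108.2500 = 1353.1250
Σcross = 647.5000 → A = |Σcross|/2 = 323.7500 mm²
Σ(r_i+r_j)·cross = 20541.3750 → first moment M = |Σ|/6 = 3423.5625
R_c = M/A = 3423.5625/323.7500 = 10.5747 mm
θ = 34° = 0.593412 rad
V = θ·R_c·A = 0.593412·10.5747·323.7500 = 2031.583 mm³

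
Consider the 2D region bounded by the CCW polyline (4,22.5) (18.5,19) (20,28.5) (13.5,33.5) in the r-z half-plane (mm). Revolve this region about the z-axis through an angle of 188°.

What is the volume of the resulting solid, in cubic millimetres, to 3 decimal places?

Volume = 5764.008 mm³

Profile (r,z), 4 vertices: (4,22.5) (18.5,19) (20,28.5) (13.5,33.5)
edge 0: (4,22.5)→(18.5,19)  cross = 4·19 − 18.5·22.5 = -340.2500; (r_i+r_j)·cross = 22.5·-340.2500 = -7655.6250
edge 1: (18.5,19)→(20,28.5)  cross = 18.5·28.5 − 20·19 = 147.2500; (r_i+r_j)·cross = 38.5·147.2500 = 5669.1250
edge 2: (20,28.5)→(13.5,33.5)  cross = 20·33.5 − 13.5·28.5 = 285.2500; (r_i+r_j)·cross = 33.5·285.2500 = 9555.8750
edge 3: (13.5,33.5)→(4,22.5)  cross = 13.5·22.5 − 4·33.5 = 169.7500; (r_i+r_j)·cross = 17.5·169.7500 = 2970.6250
Σcross = 262.0000 → A = |Σcross|/2 = 131.0000 mm²
Σ(r_i+r_j)·cross = 10540.0000 → first moment M = |Σ|/6 = 1756.6667
R_c = M/A = 1756.6667/131.0000 = 13.4097 mm
θ = 188° = 3.281219 rad
V = θ·R_c·A = 3.281219·13.4097·131.0000 = 5764.008 mm³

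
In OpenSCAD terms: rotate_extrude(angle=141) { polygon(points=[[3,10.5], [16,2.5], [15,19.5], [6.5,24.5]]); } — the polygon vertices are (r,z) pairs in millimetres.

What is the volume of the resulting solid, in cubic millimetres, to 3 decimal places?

Profile (r,z), 4 vertices: (3,10.5) (16,2.5) (15,19.5) (6.5,24.5)
edge 0: (3,10.5)→(16,2.5)  cross = 3·2.5 − 16·10.5 = -160.5000; (r_i+r_j)·cross = 19·-160.5000 = -3049.5000
edge 1: (16,2.5)→(15,19.5)  cross = 16·19.5 − 15·2.5 = 274.5000; (r_i+r_j)·cross = 31·274.5000 = 8509.5000
edge 2: (15,19.5)→(6.5,24.5)  cross = 15·24.5 − 6.5·19.5 = 240.7500; (r_i+r_j)·cross = 21.5·240.7500 = 5176.1250
edge 3: (6.5,24.5)→(3,10.5)  cross = 6.5·10.5 − 3·24.5 = -5.2500; (r_i+r_j)·cross = 9.5·-5.2500 = -49.8750
Σcross = 349.5000 → A = |Σcross|/2 = 174.7500 mm²
Σ(r_i+r_j)·cross = 10586.2500 → first moment M = |Σ|/6 = 1764.3750
R_c = M/A = 1764.3750/174.7500 = 10.0966 mm
θ = 141° = 2.460914 rad
V = θ·R_c·A = 2.460914·10.0966·174.7500 = 4341.976 mm³

Volume = 4341.976 mm³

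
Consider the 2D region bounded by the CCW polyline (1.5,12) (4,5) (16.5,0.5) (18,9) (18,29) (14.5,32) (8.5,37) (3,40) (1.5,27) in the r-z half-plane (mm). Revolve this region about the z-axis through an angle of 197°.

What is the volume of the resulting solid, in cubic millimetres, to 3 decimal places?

Profile (r,z), 9 vertices: (1.5,12) (4,5) (16.5,0.5) (18,9) (18,29) (14.5,32) (8.5,37) (3,40) (1.5,27)
edge 0: (1.5,12)→(4,5)  cross = 1.5·5 − 4·12 = -40.5000; (r_i+r_j)·cross = 5.5·-40.5000 = -222.7500
edge 1: (4,5)→(16.5,0.5)  cross = 4·0.5 − 16.5·5 = -80.5000; (r_i+r_j)·cross = 20.5·-80.5000 = -1650.2500
edge 2: (16.5,0.5)→(18,9)  cross = 16.5·9 − 18·0.5 = 139.5000; (r_i+r_j)·cross = 34.5·139.5000 = 4812.7500
edge 3: (18,9)→(18,29)  cross = 18·29 − 18·9 = 360.0000; (r_i+r_j)·cross = 36·360.0000 = 12960.0000
edge 4: (18,29)→(14.5,32)  cross = 18·32 − 14.5·29 = 155.5000; (r_i+r_j)·cross = 32.5·155.5000 = 5053.7500
edge 5: (14.5,32)→(8.5,37)  cross = 14.5·37 − 8.5·32 = 264.5000; (r_i+r_j)·cross = 23·264.5000 = 6083.5000
edge 6: (8.5,37)→(3,40)  cross = 8.5·40 − 3·37 = 229.0000; (r_i+r_j)·cross = 11.5·229.0000 = 2633.5000
edge 7: (3,40)→(1.5,27)  cross = 3·27 − 1.5·40 = 21.0000; (r_i+r_j)·cross = 4.5·21.0000 = 94.5000
edge 8: (1.5,27)→(1.5,12)  cross = 1.5·12 − 1.5·27 = -22.5000; (r_i+r_j)·cross = 3·-22.5000 = -67.5000
Σcross = 1026.0000 → A = |Σcross|/2 = 513.0000 mm²
Σ(r_i+r_j)·cross = 29697.5000 → first moment M = |Σ|/6 = 4949.5833
R_c = M/A = 4949.5833/513.0000 = 9.6483 mm
θ = 197° = 3.438299 rad
V = θ·R_c·A = 3.438299·9.6483·513.0000 = 17018.146 mm³

Volume = 17018.146 mm³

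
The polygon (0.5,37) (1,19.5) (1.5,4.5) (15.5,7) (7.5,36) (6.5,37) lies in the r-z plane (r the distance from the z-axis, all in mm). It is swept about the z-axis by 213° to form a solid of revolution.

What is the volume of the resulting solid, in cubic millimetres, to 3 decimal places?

Volume = 7856.115 mm³

Profile (r,z), 6 vertices: (0.5,37) (1,19.5) (1.5,4.5) (15.5,7) (7.5,36) (6.5,37)
edge 0: (0.5,37)→(1,19.5)  cross = 0.5·19.5 − 1·37 = -27.2500; (r_i+r_j)·cross = 1.5·-27.2500 = -40.8750
edge 1: (1,19.5)→(1.5,4.5)  cross = 1·4.5 − 1.5·19.5 = -24.7500; (r_i+r_j)·cross = 2.5·-24.7500 = -61.8750
edge 2: (1.5,4.5)→(15.5,7)  cross = 1.5·7 − 15.5·4.5 = -59.2500; (r_i+r_j)·cross = 17·-59.2500 = -1007.2500
edge 3: (15.5,7)→(7.5,36)  cross = 15.5·36 − 7.5·7 = 505.5000; (r_i+r_j)·cross = 23·505.5000 = 11626.5000
edge 4: (7.5,36)→(6.5,37)  cross = 7.5·37 − 6.5·36 = 43.5000; (r_i+r_j)·cross = 14·43.5000 = 609.0000
edge 5: (6.5,37)→(0.5,37)  cross = 6.5·37 − 0.5·37 = 222.0000; (r_i+r_j)·cross = 7·222.0000 = 1554.0000
Σcross = 659.7500 → A = |Σcross|/2 = 329.8750 mm²
Σ(r_i+r_j)·cross = 12679.5000 → first moment M = |Σ|/6 = 2113.2500
R_c = M/A = 2113.2500/329.8750 = 6.4062 mm
θ = 213° = 3.717551 rad
V = θ·R_c·A = 3.717551·6.4062·329.8750 = 7856.115 mm³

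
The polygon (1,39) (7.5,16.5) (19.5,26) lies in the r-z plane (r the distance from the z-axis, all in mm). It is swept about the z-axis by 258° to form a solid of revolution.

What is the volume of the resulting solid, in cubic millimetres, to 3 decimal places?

Profile (r,z), 3 vertices: (1,39) (7.5,16.5) (19.5,26)
edge 0: (1,39)→(7.5,16.5)  cross = 1·16.5 − 7.5·39 = -276.0000; (r_i+r_j)·cross = 8.5·-276.0000 = -2346.0000
edge 1: (7.5,16.5)→(19.5,26)  cross = 7.5·26 − 19.5·16.5 = -126.7500; (r_i+r_j)·cross = 27·-126.7500 = -3422.2500
edge 2: (19.5,26)→(1,39)  cross = 19.5·39 − 1·26 = 734.5000; (r_i+r_j)·cross = 20.5·734.5000 = 15057.2500
Σcross = 331.7500 → A = |Σcross|/2 = 165.8750 mm²
Σ(r_i+r_j)·cross = 9289.0000 → first moment M = |Σ|/6 = 1548.1667
R_c = M/A = 1548.1667/165.8750 = 9.3333 mm
θ = 258° = 4.502949 rad
V = θ·R_c·A = 4.502949·9.3333·165.8750 = 6971.316 mm³

Volume = 6971.316 mm³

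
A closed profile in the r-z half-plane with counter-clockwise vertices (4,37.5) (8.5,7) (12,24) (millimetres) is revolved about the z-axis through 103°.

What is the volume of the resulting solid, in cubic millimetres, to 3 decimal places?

Volume = 1345.158 mm³

Profile (r,z), 3 vertices: (4,37.5) (8.5,7) (12,24)
edge 0: (4,37.5)→(8.5,7)  cross = 4·7 − 8.5·37.5 = -290.7500; (r_i+r_j)·cross = 12.5·-290.7500 = -3634.3750
edge 1: (8.5,7)→(12,24)  cross = 8.5·24 − 12·7 = 120.0000; (r_i+r_j)·cross = 20.5·120.0000 = 2460.0000
edge 2: (12,24)→(4,37.5)  cross = 12·37.5 − 4·24 = 354.0000; (r_i+r_j)·cross = 16·354.0000 = 5664.0000
Σcross = 183.2500 → A = |Σcross|/2 = 91.6250 mm²
Σ(r_i+r_j)·cross = 4489.6250 → first moment M = |Σ|/6 = 748.2708
R_c = M/A = 748.2708/91.6250 = 8.1667 mm
θ = 103° = 1.797689 rad
V = θ·R_c·A = 1.797689·8.1667·91.6250 = 1345.158 mm³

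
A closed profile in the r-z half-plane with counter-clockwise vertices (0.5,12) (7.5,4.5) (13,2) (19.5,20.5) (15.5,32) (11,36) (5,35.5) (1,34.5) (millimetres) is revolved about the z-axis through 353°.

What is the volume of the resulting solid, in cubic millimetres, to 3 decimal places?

Volume = 26861.885 mm³

Profile (r,z), 8 vertices: (0.5,12) (7.5,4.5) (13,2) (19.5,20.5) (15.5,32) (11,36) (5,35.5) (1,34.5)
edge 0: (0.5,12)→(7.5,4.5)  cross = 0.5·4.5 − 7.5·12 = -87.7500; (r_i+r_j)·cross = 8·-87.7500 = -702.0000
edge 1: (7.5,4.5)→(13,2)  cross = 7.5·2 − 13·4.5 = -43.5000; (r_i+r_j)·cross = 20.5·-43.5000 = -891.7500
edge 2: (13,2)→(19.5,20.5)  cross = 13·20.5 − 19.5·2 = 227.5000; (r_i+r_j)·cross = 32.5·227.5000 = 7393.7500
edge 3: (19.5,20.5)→(15.5,32)  cross = 19.5·32 − 15.5·20.5 = 306.2500; (r_i+r_j)·cross = 35·306.2500 = 10718.7500
edge 4: (15.5,32)→(11,36)  cross = 15.5·36 − 11·32 = 206.0000; (r_i+r_j)·cross = 26.5·206.0000 = 5459.0000
edge 5: (11,36)→(5,35.5)  cross = 11·35.5 − 5·36 = 210.5000; (r_i+r_j)·cross = 16·210.5000 = 3368.0000
edge 6: (5,35.5)→(1,34.5)  cross = 5·34.5 − 1·35.5 = 137.0000; (r_i+r_j)·cross = 6·137.0000 = 822.0000
edge 7: (1,34.5)→(0.5,12)  cross = 1·12 − 0.5·34.5 = -5.2500; (r_i+r_j)·cross = 1.5·-5.2500 = -7.8750
Σcross = 950.7500 → A = |Σcross|/2 = 475.3750 mm²
Σ(r_i+r_j)·cross = 26159.8750 → first moment M = |Σ|/6 = 4359.9792
R_c = M/A = 4359.9792/475.3750 = 9.1717 mm
θ = 353° = 6.161012 rad
V = θ·R_c·A = 6.161012·9.1717·475.3750 = 26861.885 mm³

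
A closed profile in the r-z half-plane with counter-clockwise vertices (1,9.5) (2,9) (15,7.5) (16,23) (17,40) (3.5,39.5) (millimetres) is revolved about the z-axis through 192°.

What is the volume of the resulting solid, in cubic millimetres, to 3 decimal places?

Profile (r,z), 6 vertices: (1,9.5) (2,9) (15,7.5) (16,23) (17,40) (3.5,39.5)
edge 0: (1,9.5)→(2,9)  cross = 1·9 − 2·9.5 = -10.0000; (r_i+r_j)·cross = 3·-10.0000 = -30.0000
edge 1: (2,9)→(15,7.5)  cross = 2·7.5 − 15·9 = -120.0000; (r_i+r_j)·cross = 17·-120.0000 = -2040.0000
edge 2: (15,7.5)→(16,23)  cross = 15·23 − 16·7.5 = 225.0000; (r_i+r_j)·cross = 31·225.0000 = 6975.0000
edge 3: (16,23)→(17,40)  cross = 16·40 − 17·23 = 249.0000; (r_i+r_j)·cross = 33·249.0000 = 8217.0000
edge 4: (17,40)→(3.5,39.5)  cross = 17·39.5 − 3.5·40 = 531.5000; (r_i+r_j)·cross = 20.5·531.5000 = 10895.7500
edge 5: (3.5,39.5)→(1,9.5)  cross = 3.5·9.5 − 1·39.5 = -6.2500; (r_i+r_j)·cross = 4.5·-6.2500 = -28.1250
Σcross = 869.2500 → A = |Σcross|/2 = 434.6250 mm²
Σ(r_i+r_j)·cross = 23989.6250 → first moment M = |Σ|/6 = 3998.2708
R_c = M/A = 3998.2708/434.6250 = 9.1994 mm
θ = 192° = 3.351032 rad
V = θ·R_c·A = 3.351032·9.1994·434.6250 = 13398.334 mm³

Volume = 13398.334 mm³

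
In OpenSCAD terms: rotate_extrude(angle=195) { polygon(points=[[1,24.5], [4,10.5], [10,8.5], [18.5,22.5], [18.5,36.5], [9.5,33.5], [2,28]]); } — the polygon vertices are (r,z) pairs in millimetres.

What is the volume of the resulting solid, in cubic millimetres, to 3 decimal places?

Profile (r,z), 7 vertices: (1,24.5) (4,10.5) (10,8.5) (18.5,22.5) (18.5,36.5) (9.5,33.5) (2,28)
edge 0: (1,24.5)→(4,10.5)  cross = 1·10.5 − 4·24.5 = -87.5000; (r_i+r_j)·cross = 5·-87.5000 = -437.5000
edge 1: (4,10.5)→(10,8.5)  cross = 4·8.5 − 10·10.5 = -71.0000; (r_i+r_j)·cross = 14·-71.0000 = -994.0000
edge 2: (10,8.5)→(18.5,22.5)  cross = 10·22.5 − 18.5·8.5 = 67.7500; (r_i+r_j)·cross = 28.5·67.7500 = 1930.8750
edge 3: (18.5,22.5)→(18.5,36.5)  cross = 18.5·36.5 − 18.5·22.5 = 259.0000; (r_i+r_j)·cross = 37·259.0000 = 9583.0000
edge 4: (18.5,36.5)→(9.5,33.5)  cross = 18.5·33.5 − 9.5·36.5 = 273.0000; (r_i+r_j)·cross = 28·273.0000 = 7644.0000
edge 5: (9.5,33.5)→(2,28)  cross = 9.5·28 − 2·33.5 = 199.0000; (r_i+r_j)·cross = 11.5·199.0000 = 2288.5000
edge 6: (2,28)→(1,24.5)  cross = 2·24.5 − 1·28 = 21.0000; (r_i+r_j)·cross = 3·21.0000 = 63.0000
Σcross = 661.2500 → A = |Σcross|/2 = 330.6250 mm²
Σ(r_i+r_j)·cross = 20077.8750 → first moment M = |Σ|/6 = 3346.3125
R_c = M/A = 3346.3125/330.6250 = 10.1212 mm
θ = 195° = 3.403392 rad
V = θ·R_c·A = 3.403392·10.1212·330.6250 = 11388.813 mm³

Volume = 11388.813 mm³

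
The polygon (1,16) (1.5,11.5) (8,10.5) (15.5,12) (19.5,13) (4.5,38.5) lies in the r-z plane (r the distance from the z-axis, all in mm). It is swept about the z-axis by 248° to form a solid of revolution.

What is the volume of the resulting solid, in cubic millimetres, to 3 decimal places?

Profile (r,z), 6 vertices: (1,16) (1.5,11.5) (8,10.5) (15.5,12) (19.5,13) (4.5,38.5)
edge 0: (1,16)→(1.5,11.5)  cross = 1·11.5 − 1.5·16 = -12.5000; (r_i+r_j)·cross = 2.5·-12.5000 = -31.2500
edge 1: (1.5,11.5)→(8,10.5)  cross = 1.5·10.5 − 8·11.5 = -76.2500; (r_i+r_j)·cross = 9.5·-76.2500 = -724.3750
edge 2: (8,10.5)→(15.5,12)  cross = 8·12 − 15.5·10.5 = -66.7500; (r_i+r_j)·cross = 23.5·-66.7500 = -1568.6250
edge 3: (15.5,12)→(19.5,13)  cross = 15.5·13 − 19.5·12 = -32.5000; (r_i+r_j)·cross = 35·-32.5000 = -1137.5000
edge 4: (19.5,13)→(4.5,38.5)  cross = 19.5·38.5 − 4.5·13 = 692.2500; (r_i+r_j)·cross = 24·692.2500 = 16614.0000
edge 5: (4.5,38.5)→(1,16)  cross = 4.5·16 − 1·38.5 = 33.5000; (r_i+r_j)·cross = 5.5·33.5000 = 184.2500
Σcross = 537.7500 → A = |Σcross|/2 = 268.8750 mm²
Σ(r_i+r_j)·cross = 13336.5000 → first moment M = |Σ|/6 = 2222.7500
R_c = M/A = 2222.7500/268.8750 = 8.2669 mm
θ = 248° = 4.328417 rad
V = θ·R_c·A = 4.328417·8.2669·268.8750 = 9620.988 mm³

Volume = 9620.988 mm³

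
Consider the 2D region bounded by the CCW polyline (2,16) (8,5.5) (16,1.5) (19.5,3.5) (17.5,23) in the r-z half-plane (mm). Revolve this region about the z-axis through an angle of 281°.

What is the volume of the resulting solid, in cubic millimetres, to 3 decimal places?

Profile (r,z), 5 vertices: (2,16) (8,5.5) (16,1.5) (19.5,3.5) (17.5,23)
edge 0: (2,16)→(8,5.5)  cross = 2·5.5 − 8·16 = -117.0000; (r_i+r_j)·cross = 10·-117.0000 = -1170.0000
edge 1: (8,5.5)→(16,1.5)  cross = 8·1.5 − 16·5.5 = -76.0000; (r_i+r_j)·cross = 24·-76.0000 = -1824.0000
edge 2: (16,1.5)→(19.5,3.5)  cross = 16·3.5 − 19.5·1.5 = 26.7500; (r_i+r_j)·cross = 35.5·26.7500 = 949.6250
edge 3: (19.5,3.5)→(17.5,23)  cross = 19.5·23 − 17.5·3.5 = 387.2500; (r_i+r_j)·cross = 37·387.2500 = 14328.2500
edge 4: (17.5,23)→(2,16)  cross = 17.5·16 − 2·23 = 234.0000; (r_i+r_j)·cross = 19.5·234.0000 = 4563.0000
Σcross = 455.0000 → A = |Σcross|/2 = 227.5000 mm²
Σ(r_i+r_j)·cross = 16846.8750 → first moment M = |Σ|/6 = 2807.8125
R_c = M/A = 2807.8125/227.5000 = 12.3420 mm
θ = 281° = 4.904375 rad
V = θ·R_c·A = 4.904375·12.3420·227.5000 = 13770.566 mm³

Volume = 13770.566 mm³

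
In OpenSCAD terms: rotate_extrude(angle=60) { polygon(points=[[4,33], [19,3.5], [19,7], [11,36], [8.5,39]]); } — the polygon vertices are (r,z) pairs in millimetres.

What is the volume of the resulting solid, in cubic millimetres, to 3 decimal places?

Profile (r,z), 5 vertices: (4,33) (19,3.5) (19,7) (11,36) (8.5,39)
edge 0: (4,33)→(19,3.5)  cross = 4·3.5 − 19·33 = -613.0000; (r_i+r_j)·cross = 23·-613.0000 = -14099.0000
edge 1: (19,3.5)→(19,7)  cross = 19·7 − 19·3.5 = 66.5000; (r_i+r_j)·cross = 38·66.5000 = 2527.0000
edge 2: (19,7)→(11,36)  cross = 19·36 − 11·7 = 607.0000; (r_i+r_j)·cross = 30·607.0000 = 18210.0000
edge 3: (11,36)→(8.5,39)  cross = 11·39 − 8.5·36 = 123.0000; (r_i+r_j)·cross = 19.5·123.0000 = 2398.5000
edge 4: (8.5,39)→(4,33)  cross = 8.5·33 − 4·39 = 124.5000; (r_i+r_j)·cross = 12.5·124.5000 = 1556.2500
Σcross = 308.0000 → A = |Σcross|/2 = 154.0000 mm²
Σ(r_i+r_j)·cross = 10592.7500 → first moment M = |Σ|/6 = 1765.4583
R_c = M/A = 1765.4583/154.0000 = 11.4640 mm
θ = 60° = 1.047198 rad
V = θ·R_c·A = 1.047198·11.4640·154.0000 = 1848.784 mm³

Volume = 1848.784 mm³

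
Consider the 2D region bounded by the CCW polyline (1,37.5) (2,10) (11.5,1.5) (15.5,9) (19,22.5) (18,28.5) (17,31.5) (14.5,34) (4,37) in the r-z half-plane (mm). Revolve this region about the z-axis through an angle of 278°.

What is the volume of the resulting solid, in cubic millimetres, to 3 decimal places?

Profile (r,z), 9 vertices: (1,37.5) (2,10) (11.5,1.5) (15.5,9) (19,22.5) (18,28.5) (17,31.5) (14.5,34) (4,37)
edge 0: (1,37.5)→(2,10)  cross = 1·10 − 2·37.5 = -65.0000; (r_i+r_j)·cross = 3·-65.0000 = -195.0000
edge 1: (2,10)→(11.5,1.5)  cross = 2·1.5 − 11.5·10 = -112.0000; (r_i+r_j)·cross = 13.5·-112.0000 = -1512.0000
edge 2: (11.5,1.5)→(15.5,9)  cross = 11.5·9 − 15.5·1.5 = 80.2500; (r_i+r_j)·cross = 27·80.2500 = 2166.7500
edge 3: (15.5,9)→(19,22.5)  cross = 15.5·22.5 − 19·9 = 177.7500; (r_i+r_j)·cross = 34.5·177.7500 = 6132.3750
edge 4: (19,22.5)→(18,28.5)  cross = 19·28.5 − 18·22.5 = 136.5000; (r_i+r_j)·cross = 37·136.5000 = 5050.5000
edge 5: (18,28.5)→(17,31.5)  cross = 18·31.5 − 17·28.5 = 82.5000; (r_i+r_j)·cross = 35·82.5000 = 2887.5000
edge 6: (17,31.5)→(14.5,34)  cross = 17·34 − 14.5·31.5 = 121.2500; (r_i+r_j)·cross = 31.5·121.2500 = 3819.3750
edge 7: (14.5,34)→(4,37)  cross = 14.5·37 − 4·34 = 400.5000; (r_i+r_j)·cross = 18.5·400.5000 = 7409.2500
edge 8: (4,37)→(1,37.5)  cross = 4·37.5 − 1·37 = 113.0000; (r_i+r_j)·cross = 5·113.0000 = 565.0000
Σcross = 934.7500 → A = |Σcross|/2 = 467.3750 mm²
Σ(r_i+r_j)·cross = 26323.7500 → first moment M = |Σ|/6 = 4387.2917
R_c = M/A = 4387.2917/467.3750 = 9.3871 mm
θ = 278° = 4.852015 rad
V = θ·R_c·A = 4.852015·9.3871·467.3750 = 21287.206 mm³

Volume = 21287.206 mm³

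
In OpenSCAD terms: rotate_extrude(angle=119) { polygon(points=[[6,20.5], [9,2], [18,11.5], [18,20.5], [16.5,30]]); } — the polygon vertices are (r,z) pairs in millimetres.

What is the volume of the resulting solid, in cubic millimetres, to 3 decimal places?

Volume = 5395.895 mm³

Profile (r,z), 5 vertices: (6,20.5) (9,2) (18,11.5) (18,20.5) (16.5,30)
edge 0: (6,20.5)→(9,2)  cross = 6·2 − 9·20.5 = -172.5000; (r_i+r_j)·cross = 15·-172.5000 = -2587.5000
edge 1: (9,2)→(18,11.5)  cross = 9·11.5 − 18·2 = 67.5000; (r_i+r_j)·cross = 27·67.5000 = 1822.5000
edge 2: (18,11.5)→(18,20.5)  cross = 18·20.5 − 18·11.5 = 162.0000; (r_i+r_j)·cross = 36·162.0000 = 5832.0000
edge 3: (18,20.5)→(16.5,30)  cross = 18·30 − 16.5·20.5 = 201.7500; (r_i+r_j)·cross = 34.5·201.7500 = 6960.3750
edge 4: (16.5,30)→(6,20.5)  cross = 16.5·20.5 − 6·30 = 158.2500; (r_i+r_j)·cross = 22.5·158.2500 = 3560.6250
Σcross = 417.0000 → A = |Σcross|/2 = 208.5000 mm²
Σ(r_i+r_j)·cross = 15588.0000 → first moment M = |Σ|/6 = 2598.0000
R_c = M/A = 2598.0000/208.5000 = 12.4604 mm
θ = 119° = 2.076942 rad
V = θ·R_c·A = 2.076942·12.4604·208.5000 = 5395.895 mm³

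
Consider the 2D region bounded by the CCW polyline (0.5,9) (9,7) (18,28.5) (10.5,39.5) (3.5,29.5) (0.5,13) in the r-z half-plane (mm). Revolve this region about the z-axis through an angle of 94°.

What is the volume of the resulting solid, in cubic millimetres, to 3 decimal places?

Profile (r,z), 6 vertices: (0.5,9) (9,7) (18,28.5) (10.5,39.5) (3.5,29.5) (0.5,13)
edge 0: (0.5,9)→(9,7)  cross = 0.5·7 − 9·9 = -77.5000; (r_i+r_j)·cross = 9.5·-77.5000 = -736.2500
edge 1: (9,7)→(18,28.5)  cross = 9·28.5 − 18·7 = 130.5000; (r_i+r_j)·cross = 27·130.5000 = 3523.5000
edge 2: (18,28.5)→(10.5,39.5)  cross = 18·39.5 − 10.5·28.5 = 411.7500; (r_i+r_j)·cross = 28.5·411.7500 = 11734.8750
edge 3: (10.5,39.5)→(3.5,29.5)  cross = 10.5·29.5 − 3.5·39.5 = 171.5000; (r_i+r_j)·cross = 14·171.5000 = 2401.0000
edge 4: (3.5,29.5)→(0.5,13)  cross = 3.5·13 − 0.5·29.5 = 30.7500; (r_i+r_j)·cross = 4·30.7500 = 123.0000
edge 5: (0.5,13)→(0.5,9)  cross = 0.5·9 − 0.5·13 = -2.0000; (r_i+r_j)·cross = 1·-2.0000 = -2.0000
Σcross = 665.0000 → A = |Σcross|/2 = 332.5000 mm²
Σ(r_i+r_j)·cross = 17044.1250 → first moment M = |Σ|/6 = 2840.6875
R_c = M/A = 2840.6875/332.5000 = 8.5434 mm
θ = 94° = 1.640609 rad
V = θ·R_c·A = 1.640609·8.5434·332.5000 = 4660.459 mm³

Volume = 4660.459 mm³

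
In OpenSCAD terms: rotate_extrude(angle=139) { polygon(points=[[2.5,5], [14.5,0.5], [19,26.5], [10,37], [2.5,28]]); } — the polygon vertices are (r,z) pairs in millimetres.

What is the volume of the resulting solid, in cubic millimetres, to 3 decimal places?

Volume = 10553.588 mm³

Profile (r,z), 5 vertices: (2.5,5) (14.5,0.5) (19,26.5) (10,37) (2.5,28)
edge 0: (2.5,5)→(14.5,0.5)  cross = 2.5·0.5 − 14.5·5 = -71.2500; (r_i+r_j)·cross = 17·-71.2500 = -1211.2500
edge 1: (14.5,0.5)→(19,26.5)  cross = 14.5·26.5 − 19·0.5 = 374.7500; (r_i+r_j)·cross = 33.5·374.7500 = 12554.1250
edge 2: (19,26.5)→(10,37)  cross = 19·37 − 10·26.5 = 438.0000; (r_i+r_j)·cross = 29·438.0000 = 12702.0000
edge 3: (10,37)→(2.5,28)  cross = 10·28 − 2.5·37 = 187.5000; (r_i+r_j)·cross = 12.5·187.5000 = 2343.7500
edge 4: (2.5,28)→(2.5,5)  cross = 2.5·5 − 2.5·28 = -57.5000; (r_i+r_j)·cross = 5·-57.5000 = -287.5000
Σcross = 871.5000 → A = |Σcross|/2 = 435.7500 mm²
Σ(r_i+r_j)·cross = 26101.1250 → first moment M = |Σ|/6 = 4350.1875
R_c = M/A = 4350.1875/435.7500 = 9.9832 mm
θ = 139° = 2.426008 rad
V = θ·R_c·A = 2.426008·9.9832·435.7500 = 10553.588 mm³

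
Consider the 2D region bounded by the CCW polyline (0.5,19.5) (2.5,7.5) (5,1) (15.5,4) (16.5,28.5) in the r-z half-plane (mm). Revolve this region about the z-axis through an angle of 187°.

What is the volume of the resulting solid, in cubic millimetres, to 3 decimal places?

Profile (r,z), 5 vertices: (0.5,19.5) (2.5,7.5) (5,1) (15.5,4) (16.5,28.5)
edge 0: (0.5,19.5)→(2.5,7.5)  cross = 0.5·7.5 − 2.5·19.5 = -45.0000; (r_i+r_j)·cross = 3·-45.0000 = -135.0000
edge 1: (2.5,7.5)→(5,1)  cross = 2.5·1 − 5·7.5 = -35.0000; (r_i+r_j)·cross = 7.5·-35.0000 = -262.5000
edge 2: (5,1)→(15.5,4)  cross = 5·4 − 15.5·1 = 4.5000; (r_i+r_j)·cross = 20.5·4.5000 = 92.2500
edge 3: (15.5,4)→(16.5,28.5)  cross = 15.5·28.5 − 16.5·4 = 375.7500; (r_i+r_j)·cross = 32·375.7500 = 12024.0000
edge 4: (16.5,28.5)→(0.5,19.5)  cross = 16.5·19.5 − 0.5·28.5 = 307.5000; (r_i+r_j)·cross = 17·307.5000 = 5227.5000
Σcross = 607.7500 → A = |Σcross|/2 = 303.8750 mm²
Σ(r_i+r_j)·cross = 16946.2500 → first moment M = |Σ|/6 = 2824.3750
R_c = M/A = 2824.3750/303.8750 = 9.2945 mm
θ = 187° = 3.263766 rad
V = θ·R_c·A = 3.263766·9.2945·303.8750 = 9218.098 mm³

Volume = 9218.098 mm³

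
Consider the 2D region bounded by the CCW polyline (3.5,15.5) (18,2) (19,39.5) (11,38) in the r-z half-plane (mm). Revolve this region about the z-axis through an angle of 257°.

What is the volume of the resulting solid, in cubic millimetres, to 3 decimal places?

Volume = 21098.092 mm³

Profile (r,z), 4 vertices: (3.5,15.5) (18,2) (19,39.5) (11,38)
edge 0: (3.5,15.5)→(18,2)  cross = 3.5·2 − 18·15.5 = -272.0000; (r_i+r_j)·cross = 21.5·-272.0000 = -5848.0000
edge 1: (18,2)→(19,39.5)  cross = 18·39.5 − 19·2 = 673.0000; (r_i+r_j)·cross = 37·673.0000 = 24901.0000
edge 2: (19,39.5)→(11,38)  cross = 19·38 − 11·39.5 = 287.5000; (r_i+r_j)·cross = 30·287.5000 = 8625.0000
edge 3: (11,38)→(3.5,15.5)  cross = 11·15.5 − 3.5·38 = 37.5000; (r_i+r_j)·cross = 14.5·37.5000 = 543.7500
Σcross = 726.0000 → A = |Σcross|/2 = 363.0000 mm²
Σ(r_i+r_j)·cross = 28221.7500 → first moment M = |Σ|/6 = 4703.6250
R_c = M/A = 4703.6250/363.0000 = 12.9576 mm
θ = 257° = 4.485496 rad
V = θ·R_c·A = 4.485496·12.9576·363.0000 = 21098.092 mm³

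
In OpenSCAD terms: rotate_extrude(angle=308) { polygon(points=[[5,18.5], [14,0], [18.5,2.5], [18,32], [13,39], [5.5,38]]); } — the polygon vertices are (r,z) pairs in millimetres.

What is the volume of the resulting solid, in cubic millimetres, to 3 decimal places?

Profile (r,z), 6 vertices: (5,18.5) (14,0) (18.5,2.5) (18,32) (13,39) (5.5,38)
edge 0: (5,18.5)→(14,0)  cross = 5·0 − 14·18.5 = -259.0000; (r_i+r_j)·cross = 19·-259.0000 = -4921.0000
edge 1: (14,0)→(18.5,2.5)  cross = 14·2.5 − 18.5·0 = 35.0000; (r_i+r_j)·cross = 32.5·35.0000 = 1137.5000
edge 2: (18.5,2.5)→(18,32)  cross = 18.5·32 − 18·2.5 = 547.0000; (r_i+r_j)·cross = 36.5·547.0000 = 19965.5000
edge 3: (18,32)→(13,39)  cross = 18·39 − 13·32 = 286.0000; (r_i+r_j)·cross = 31·286.0000 = 8866.0000
edge 4: (13,39)→(5.5,38)  cross = 13·38 − 5.5·39 = 279.5000; (r_i+r_j)·cross = 18.5·279.5000 = 5170.7500
edge 5: (5.5,38)→(5,18.5)  cross = 5.5·18.5 − 5·38 = -88.2500; (r_i+r_j)·cross = 10.5·-88.2500 = -926.6250
Σcross = 800.2500 → A = |Σcross|/2 = 400.1250 mm²
Σ(r_i+r_j)·cross = 29292.1250 → first moment M = |Σ|/6 = 4882.0208
R_c = M/A = 4882.0208/400.1250 = 12.2012 mm
θ = 308° = 5.375614 rad
V = θ·R_c·A = 5.375614·12.2012·400.1250 = 26243.860 mm³

Volume = 26243.860 mm³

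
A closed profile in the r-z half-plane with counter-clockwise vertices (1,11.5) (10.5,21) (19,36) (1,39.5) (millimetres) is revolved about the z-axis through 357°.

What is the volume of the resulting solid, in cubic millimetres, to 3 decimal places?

Volume = 12947.006 mm³

Profile (r,z), 4 vertices: (1,11.5) (10.5,21) (19,36) (1,39.5)
edge 0: (1,11.5)→(10.5,21)  cross = 1·21 − 10.5·11.5 = -99.7500; (r_i+r_j)·cross = 11.5·-99.7500 = -1147.1250
edge 1: (10.5,21)→(19,36)  cross = 10.5·36 − 19·21 = -21.0000; (r_i+r_j)·cross = 29.5·-21.0000 = -619.5000
edge 2: (19,36)→(1,39.5)  cross = 19·39.5 − 1·36 = 714.5000; (r_i+r_j)·cross = 20·714.5000 = 14290.0000
edge 3: (1,39.5)→(1,11.5)  cross = 1·11.5 − 1·39.5 = -28.0000; (r_i+r_j)·cross = 2·-28.0000 = -56.0000
Σcross = 565.7500 → A = |Σcross|/2 = 282.8750 mm²
Σ(r_i+r_j)·cross = 12467.3750 → first moment M = |Σ|/6 = 2077.8958
R_c = M/A = 2077.8958/282.8750 = 7.3456 mm
θ = 357° = 6.230825 rad
V = θ·R_c·A = 6.230825·7.3456·282.8750 = 12947.006 mm³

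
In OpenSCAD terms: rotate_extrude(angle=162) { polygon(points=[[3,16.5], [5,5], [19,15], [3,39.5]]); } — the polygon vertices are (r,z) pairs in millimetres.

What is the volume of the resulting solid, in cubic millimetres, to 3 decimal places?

Volume = 6638.342 mm³

Profile (r,z), 4 vertices: (3,16.5) (5,5) (19,15) (3,39.5)
edge 0: (3,16.5)→(5,5)  cross = 3·5 − 5·16.5 = -67.5000; (r_i+r_j)·cross = 8·-67.5000 = -540.0000
edge 1: (5,5)→(19,15)  cross = 5·15 − 19·5 = -20.0000; (r_i+r_j)·cross = 24·-20.0000 = -480.0000
edge 2: (19,15)→(3,39.5)  cross = 19·39.5 − 3·15 = 705.5000; (r_i+r_j)·cross = 22·705.5000 = 15521.0000
edge 3: (3,39.5)→(3,16.5)  cross = 3·16.5 − 3·39.5 = -69.0000; (r_i+r_j)·cross = 6·-69.0000 = -414.0000
Σcross = 549.0000 → A = |Σcross|/2 = 274.5000 mm²
Σ(r_i+r_j)·cross = 14087.0000 → first moment M = |Σ|/6 = 2347.8333
R_c = M/A = 2347.8333/274.5000 = 8.5531 mm
θ = 162° = 2.827433 rad
V = θ·R_c·A = 2.827433·8.5531·274.5000 = 6638.342 mm³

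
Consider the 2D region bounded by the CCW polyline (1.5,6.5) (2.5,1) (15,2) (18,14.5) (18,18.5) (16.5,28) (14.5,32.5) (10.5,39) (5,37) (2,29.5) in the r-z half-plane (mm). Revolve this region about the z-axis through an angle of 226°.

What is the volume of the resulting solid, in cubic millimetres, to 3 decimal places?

Profile (r,z), 10 vertices: (1.5,6.5) (2.5,1) (15,2) (18,14.5) (18,18.5) (16.5,28) (14.5,32.5) (10.5,39) (5,37) (2,29.5)
edge 0: (1.5,6.5)→(2.5,1)  cross = 1.5·1 − 2.5·6.5 = -14.7500; (r_i+r_j)·cross = 4·-14.7500 = -59.0000
edge 1: (2.5,1)→(15,2)  cross = 2.5·2 − 15·1 = -10.0000; (r_i+r_j)·cross = 17.5·-10.0000 = -175.0000
edge 2: (15,2)→(18,14.5)  cross = 15·14.5 − 18·2 = 181.5000; (r_i+r_j)·cross = 33·181.5000 = 5989.5000
edge 3: (18,14.5)→(18,18.5)  cross = 18·18.5 − 18·14.5 = 72.0000; (r_i+r_j)·cross = 36·72.0000 = 2592.0000
edge 4: (18,18.5)→(16.5,28)  cross = 18·28 − 16.5·18.5 = 198.7500; (r_i+r_j)·cross = 34.5·198.7500 = 6856.8750
edge 5: (16.5,28)→(14.5,32.5)  cross = 16.5·32.5 − 14.5·28 = 130.2500; (r_i+r_j)·cross = 31·130.2500 = 4037.7500
edge 6: (14.5,32.5)→(10.5,39)  cross = 14.5·39 − 10.5·32.5 = 224.2500; (r_i+r_j)·cross = 25·224.2500 = 5606.2500
edge 7: (10.5,39)→(5,37)  cross = 10.5·37 − 5·39 = 193.5000; (r_i+r_j)·cross = 15.5·193.5000 = 2999.2500
edge 8: (5,37)→(2,29.5)  cross = 5·29.5 − 2·37 = 73.5000; (r_i+r_j)·cross = 7·73.5000 = 514.5000
edge 9: (2,29.5)→(1.5,6.5)  cross = 2·6.5 − 1.5·29.5 = -31.2500; (r_i+r_j)·cross = 3.5·-31.2500 = -109.3750
Σcross = 1017.7500 → A = |Σcross|/2 = 508.8750 mm²
Σ(r_i+r_j)·cross = 28252.7500 → first moment M = |Σ|/6 = 4708.7917
R_c = M/A = 4708.7917/508.8750 = 9.2533 mm
θ = 226° = 3.944444 rad
V = θ·R_c·A = 3.944444·9.2533·508.8750 = 18573.566 mm³

Volume = 18573.566 mm³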